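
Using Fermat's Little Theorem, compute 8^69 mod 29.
By Fermat: 8^{28} ≡ 1 (mod 29). 69 = 2×28 + 13. So 8^{69} ≡ 8^{13} ≡ 18 (mod 29)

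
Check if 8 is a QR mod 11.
By Euler's criterion: 8^{5} ≡ 10 mod 11. Since this equals -1 (≡ 10), 8 is not a QR.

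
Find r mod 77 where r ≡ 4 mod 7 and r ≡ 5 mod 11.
M = 7 × 11 = 77. M₁ = 11, y₁ ≡ 2 mod 7. M₂ = 7, y₂ ≡ 8 mod 11. r = 4×11×2 + 5×7×8 ≡ 60 mod 77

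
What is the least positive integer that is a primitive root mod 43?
g = 3. Powers: [3, 9, 27, 38, 28, 41, 37, ...] generates all 42 non-zero residues.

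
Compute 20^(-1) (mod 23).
Since 23 is prime, by Fermat 20^(-1) ≡ 20^{21} ≡ 15 (mod 23). Verify: 20 × 15 = 300 ≡ 1 (mod 23)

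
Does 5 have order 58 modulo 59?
5^{29} ≡ 1 (mod 59) and 29 < 58, so ord_59(5) = 29 ≠ 58 and 5 is not a primitive root.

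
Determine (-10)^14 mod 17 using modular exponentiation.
By repeated squaring mod 17: (-10)^{1}≡7, (-10)^{2}≡15, (-10)^{4}≡4, (-10)^{8}≡16. Then (-10)^{14} = (-10)^{8+4+2} ≡ 16 × 4 × 15 ≡ 8 mod 17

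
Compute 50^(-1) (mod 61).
Since 61 is prime, by Fermat 50^(-1) ≡ 50^{59} ≡ 11 (mod 61). Verify: 50 × 11 = 550 ≡ 1 (mod 61)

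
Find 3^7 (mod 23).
By repeated squaring (mod 23): 3^{1}≡3, 3^{2}≡9, 3^{4}≡12. Then 3^{7} = 3^{4+2+1} ≡ 12 × 9 × 3 ≡ 2 (mod 23)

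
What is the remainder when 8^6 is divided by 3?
Using Fermat: 8^{2} ≡ 1 mod 3. 6 ≡ 0 mod 2. So 8^{6} ≡ 8^{0} ≡ 1 mod 3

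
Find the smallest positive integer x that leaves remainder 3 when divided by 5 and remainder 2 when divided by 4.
M = 5 × 4 = 20. M₁ = 4, y₁ ≡ 4 (mod 5). M₂ = 5, y₂ ≡ 1 (mod 4). x = 3×4×4 + 2×5×1 ≡ 18 (mod 20)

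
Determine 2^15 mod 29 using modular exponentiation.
By repeated squaring (mod 29): 2^{1}≡2, 2^{2}≡4, 2^{4}≡16, 2^{8}≡24. Then 2^{15} = 2^{8+4+2+1} ≡ 24 × 16 × 4 × 2 ≡ 27 (mod 29)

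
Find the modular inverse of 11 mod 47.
Since 47 is prime, by Fermat 11^(-1) ≡ 11^{45} ≡ 30 (mod 47). Verify: 11 × 30 = 330 ≡ 1 (mod 47)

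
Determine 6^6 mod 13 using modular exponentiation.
By repeated squaring mod 13: 6^{1}≡6, 6^{2}≡10, 6^{4}≡9. Then 6^{6} = 6^{4+2} ≡ 9 × 10 ≡ 12 mod 13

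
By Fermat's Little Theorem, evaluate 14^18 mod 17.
By Fermat: 14^{16} ≡ 1 mod 17. So 14^{18} = 14^{16} · 14^{2} ≡ 14^{2} ≡ 9 mod 17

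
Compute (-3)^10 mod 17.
By repeated squaring mod 17: (-3)^{1}≡14, (-3)^{2}≡9, (-3)^{4}≡13, (-3)^{8}≡16. Then (-3)^{10} = (-3)^{8+2} ≡ 16 × 9 ≡ 8 mod 17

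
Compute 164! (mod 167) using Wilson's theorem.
(166)! = (164)! × (165) × (166) ≡ -1 (mod 167). So (164)! ≡ -1 × [(166)(165)]^(-1) ≡ 83 (mod 167)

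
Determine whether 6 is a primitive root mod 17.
ord_17(6) divides 16. For each prime q|16: 6^{8}≡16, none ≡ 1. So 6 has order 16 and is a primitive root mod 17.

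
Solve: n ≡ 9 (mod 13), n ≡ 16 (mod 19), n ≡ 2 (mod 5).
M = 13 × 19 × 5 = 1235. M₁ = 95, y₁ ≡ 10 (mod 13). M₂ = 65, y₂ ≡ 12 (mod 19). M₃ = 247, y₃ ≡ 3 (mod 5). n = 9×95×10 + 16×65×12 + 2×247×3 ≡ 282 (mod 1235)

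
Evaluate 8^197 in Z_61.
Using Fermat: 8^{60} ≡ 1 (mod 61). 197 ≡ 17 (mod 60). So 8^{197} ≡ 8^{17} ≡ 28 (mod 61)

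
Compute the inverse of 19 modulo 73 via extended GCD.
Extended GCD: 19(-23) + 73(6) = 1. So 19^(-1) ≡ -23 ≡ 50 (mod 73). Verify: 19 × 50 = 950 ≡ 1 (mod 73)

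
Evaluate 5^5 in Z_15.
By repeated squaring (mod 15): 5^{1}≡5, 5^{2}≡10, 5^{4}≡10. Then 5^{5} = 5^{4+1} ≡ 10 × 5 ≡ 5 (mod 15)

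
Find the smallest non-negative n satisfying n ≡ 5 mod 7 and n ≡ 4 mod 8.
M = 7 × 8 = 56. M₁ = 8, y₁ ≡ 1 mod 7. M₂ = 7, y₂ ≡ 7 mod 8. n = 5×8×1 + 4×7×7 ≡ 12 mod 56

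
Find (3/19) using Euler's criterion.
(3/19) = 3^{9} mod 19 = -1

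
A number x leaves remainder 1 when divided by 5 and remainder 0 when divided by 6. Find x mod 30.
M = 5 × 6 = 30. M₁ = 6, y₁ ≡ 1 mod 5. M₂ = 5, y₂ ≡ 5 mod 6. x = 1×6×1 + 0×5×5 ≡ 6 mod 30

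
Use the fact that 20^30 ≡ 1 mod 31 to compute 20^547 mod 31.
By Fermat: 20^{30} ≡ 1 mod 31. 547 ≡ 7 mod 30. So 20^{547} ≡ 20^{7} ≡ 18 mod 31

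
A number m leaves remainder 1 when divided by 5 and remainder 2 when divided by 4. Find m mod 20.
M = 5 × 4 = 20. M₁ = 4, y₁ ≡ 4 mod 5. M₂ = 5, y₂ ≡ 1 mod 4. m = 1×4×4 + 2×5×1 ≡ 6 mod 20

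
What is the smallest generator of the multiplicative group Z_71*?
g = 7. Powers: [7, 49, 59, 58, 51, 2, ...] generates all 70 non-zero residues.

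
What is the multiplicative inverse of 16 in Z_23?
Since 23 is prime, by Fermat 16^(-1) ≡ 16^{21} ≡ 13 mod 23. Verify: 16 × 13 = 208 ≡ 1 mod 23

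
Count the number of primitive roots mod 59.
A prime p has φ(p-1) primitive roots; here φ(58) = 28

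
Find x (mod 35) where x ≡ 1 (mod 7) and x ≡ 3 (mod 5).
M = 7 × 5 = 35. M₁ = 5, y₁ ≡ 3 (mod 7). M₂ = 7, y₂ ≡ 3 (mod 5). x = 1×5×3 + 3×7×3 ≡ 8 (mod 35)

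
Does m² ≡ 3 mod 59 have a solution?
By Euler's criterion: 3^{29} ≡ 1 mod 59. Since this equals 1, 3 is a QR.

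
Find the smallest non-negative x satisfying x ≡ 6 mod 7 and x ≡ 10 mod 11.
M = 7 × 11 = 77. M₁ = 11, y₁ ≡ 2 mod 7. M₂ = 7, y₂ ≡ 8 mod 11. x = 6×11×2 + 10×7×8 ≡ 76 mod 77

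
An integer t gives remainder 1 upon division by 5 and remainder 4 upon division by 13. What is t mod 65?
M = 5 × 13 = 65. M₁ = 13, y₁ ≡ 2 mod 5. M₂ = 5, y₂ ≡ 8 mod 13. t = 1×13×2 + 4×5×8 ≡ 56 mod 65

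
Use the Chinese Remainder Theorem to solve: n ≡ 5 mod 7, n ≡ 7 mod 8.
M = 7 × 8 = 56. M₁ = 8, y₁ ≡ 1 mod 7. M₂ = 7, y₂ ≡ 7 mod 8. n = 5×8×1 + 7×7×7 ≡ 47 mod 56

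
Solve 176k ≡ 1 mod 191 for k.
Since 191 is prime, by Fermat 176^(-1) ≡ 176^{189} ≡ 140 mod 191. Verify: 176 × 140 = 24640 ≡ 1 mod 191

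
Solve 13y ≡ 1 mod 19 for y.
Since 19 is prime, by Fermat 13^(-1) ≡ 13^{17} ≡ 3 mod 19. Verify: 13 × 3 = 39 ≡ 1 mod 19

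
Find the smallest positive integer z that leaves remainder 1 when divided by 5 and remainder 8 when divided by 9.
M = 5 × 9 = 45. M₁ = 9, y₁ ≡ 4 (mod 5). M₂ = 5, y₂ ≡ 2 (mod 9). z = 1×9×4 + 8×5×2 ≡ 26 (mod 45)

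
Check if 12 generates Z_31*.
ord_31(12) divides 30. For each prime q|30: 12^{15}≡30, 12^{10}≡25, 12^{6}≡2, none ≡ 1. So 12 has order 30 and is a primitive root mod 31.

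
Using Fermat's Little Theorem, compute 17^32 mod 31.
By Fermat: 17^{30} ≡ 1 mod 31. So 17^{32} = 17^{30} · 17^{2} ≡ 17^{2} ≡ 10 mod 31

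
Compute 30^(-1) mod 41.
Since 41 is prime, by Fermat 30^(-1) ≡ 30^{39} ≡ 26 mod 41. Verify: 30 × 26 = 780 ≡ 1 mod 41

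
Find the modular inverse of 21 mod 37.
Since 37 is prime, by Fermat 21^(-1) ≡ 21^{35} ≡ 30 mod 37. Verify: 21 × 30 = 630 ≡ 1 mod 37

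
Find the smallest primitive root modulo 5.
g = 2. For each prime q|4: 2^{2}≡4, none ≡ 1, so ord_5(2) = 4 and 2 is a primitive root.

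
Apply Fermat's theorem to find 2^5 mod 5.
By Fermat: 2^{4} ≡ 1 mod 5. So 2^{5} = 2^{4} · 2^{1} ≡ 2^{1} ≡ 2 mod 5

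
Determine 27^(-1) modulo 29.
Since 29 is prime, by Fermat 27^(-1) ≡ 27^{27} ≡ 14 (mod 29). Verify: 27 × 14 = 378 ≡ 1 (mod 29)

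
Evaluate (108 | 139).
(108/139) = 108^{69} mod 139 = -1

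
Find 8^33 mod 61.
By repeated squaring mod 61: 8^{1}≡8, 8^{2}≡3, 8^{4}≡9, 8^{8}≡20, 8^{16}≡34, 8^{32}≡58. Then 8^{33} = 8^{32+1} ≡ 58 × 8 ≡ 37 mod 61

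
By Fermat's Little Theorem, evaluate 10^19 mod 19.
By Fermat: 10^{18} ≡ 1 (mod 19). So 10^{19} = 10^{18} · 10^{1} ≡ 10^{1} ≡ 10 (mod 19)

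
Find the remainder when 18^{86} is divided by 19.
By Fermat: 18^{18} ≡ 1 mod 19. 86 = 4×18 + 14. So 18^{86} ≡ 18^{14} ≡ 1 mod 19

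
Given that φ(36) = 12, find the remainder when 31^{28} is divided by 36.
By Euler: 31^{12} ≡ 1 mod 36 since gcd(31, 36) = 1. 28 = 2×12 + 4. So 31^{28} ≡ 31^{4} ≡ 13 mod 36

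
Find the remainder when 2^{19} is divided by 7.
By Fermat: 2^{6} ≡ 1 (mod 7). 19 = 3×6 + 1. So 2^{19} ≡ 2^{1} ≡ 2 (mod 7)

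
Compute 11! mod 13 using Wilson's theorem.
(12)! = (11)! × (12) ≡ -1 mod 13. So (11)! ≡ -1 × (12)^(-1) ≡ (-1)×(-1) = 1 mod 13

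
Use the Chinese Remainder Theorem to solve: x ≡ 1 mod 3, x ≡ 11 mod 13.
M = 3 × 13 = 39. M₁ = 13, y₁ ≡ 1 mod 3. M₂ = 3, y₂ ≡ 9 mod 13. x = 1×13×1 + 11×3×9 ≡ 37 mod 39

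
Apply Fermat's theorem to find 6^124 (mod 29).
By Fermat: 6^{28} ≡ 1 (mod 29). 124 = 4×28 + 12. So 6^{124} ≡ 6^{12} ≡ 25 (mod 29)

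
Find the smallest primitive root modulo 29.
g = 2. Powers: [2, 4, 8, 16, 3, 6, 12, 24, 19, ...] generates all 28 non-zero residues.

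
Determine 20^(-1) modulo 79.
Since 79 is prime, by Fermat 20^(-1) ≡ 20^{77} ≡ 4 (mod 79). Verify: 20 × 4 = 80 ≡ 1 (mod 79)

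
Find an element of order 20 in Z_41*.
2 has order 20 mod 41 since 2^{20} ≡ 1 mod 41 and no smaller power works.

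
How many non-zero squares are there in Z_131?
The squaring map on Z_131* is 2-to-1, so there are (130)/2 = 65 QRs.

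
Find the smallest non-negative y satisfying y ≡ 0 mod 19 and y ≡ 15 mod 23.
M = 19 × 23 = 437. M₁ = 23, y₁ ≡ 5 mod 19. M₂ = 19, y₂ ≡ 17 mod 23. y = 0×23×5 + 15×19×17 ≡ 38 mod 437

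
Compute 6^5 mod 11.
By repeated squaring (mod 11): 6^{1}≡6, 6^{2}≡3, 6^{4}≡9. Then 6^{5} = 6^{4+1} ≡ 9 × 6 ≡ 10 (mod 11)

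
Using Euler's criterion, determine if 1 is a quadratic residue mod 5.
By Euler's criterion: 1^{2} ≡ 1 (mod 5). Since this equals 1, 1 is a QR.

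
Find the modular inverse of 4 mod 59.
Since 59 is prime, by Fermat 4^(-1) ≡ 4^{57} ≡ 15 mod 59. Verify: 4 × 15 = 60 ≡ 1 mod 59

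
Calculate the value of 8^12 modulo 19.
By repeated squaring mod 19: 8^{1}≡8, 8^{2}≡7, 8^{4}≡11, 8^{8}≡7. Then 8^{12} = 8^{8+4} ≡ 7 × 11 ≡ 1 mod 19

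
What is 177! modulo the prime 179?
(178)! = (177)! × (178) ≡ -1 (mod 179). So (177)! ≡ -1 × (178)^(-1) ≡ (-1)×(-1) = 1 (mod 179)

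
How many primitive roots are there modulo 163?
There are φ(163-1) = φ(162) = 54 primitive roots modulo 163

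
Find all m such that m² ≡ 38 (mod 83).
The square roots of 38 mod 83 are 11 and 72. Verify: 11² = 121 ≡ 38 (mod 83)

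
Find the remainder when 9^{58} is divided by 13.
By Fermat: 9^{12} ≡ 1 mod 13. 58 = 4×12 + 10. So 9^{58} ≡ 9^{10} ≡ 9 mod 13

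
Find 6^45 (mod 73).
By repeated squaring (mod 73): 6^{1}≡6, 6^{2}≡36, 6^{4}≡55, 6^{8}≡32, 6^{16}≡2, 6^{32}≡4. Then 6^{45} = 6^{32+8+4+1} ≡ 4 × 32 × 55 × 6 ≡ 46 (mod 73)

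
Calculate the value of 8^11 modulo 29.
By repeated squaring mod 29: 8^{1}≡8, 8^{2}≡6, 8^{4}≡7, 8^{8}≡20. Then 8^{11} = 8^{8+2+1} ≡ 20 × 6 × 8 ≡ 3 mod 29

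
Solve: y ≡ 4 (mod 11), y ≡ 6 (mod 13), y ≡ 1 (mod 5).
M = 11 × 13 × 5 = 715. M₁ = 65, y₁ ≡ 10 (mod 11). M₂ = 55, y₂ ≡ 9 (mod 13). M₃ = 143, y₃ ≡ 2 (mod 5). y = 4×65×10 + 6×55×9 + 1×143×2 ≡ 136 (mod 715)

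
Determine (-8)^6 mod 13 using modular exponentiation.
By repeated squaring (mod 13): (-8)^{1}≡5, (-8)^{2}≡12, (-8)^{4}≡1. Then (-8)^{6} = (-8)^{4+2} ≡ 1 × 12 ≡ 12 (mod 13)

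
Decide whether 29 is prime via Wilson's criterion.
(28)! mod 29 = 28. Since 28 ≡ -1 mod 29, 29 is prime.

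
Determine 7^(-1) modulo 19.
Since 19 is prime, by Fermat 7^(-1) ≡ 7^{17} ≡ 11 (mod 19). Verify: 7 × 11 = 77 ≡ 1 (mod 19)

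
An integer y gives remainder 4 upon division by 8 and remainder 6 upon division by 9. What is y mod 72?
M = 8 × 9 = 72. M₁ = 9, y₁ ≡ 1 mod 8. M₂ = 8, y₂ ≡ 8 mod 9. y = 4×9×1 + 6×8×8 ≡ 60 mod 72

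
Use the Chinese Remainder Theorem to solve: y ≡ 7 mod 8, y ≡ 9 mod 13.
M = 8 × 13 = 104. M₁ = 13, y₁ ≡ 5 mod 8. M₂ = 8, y₂ ≡ 5 mod 13. y = 7×13×5 + 9×8×5 ≡ 87 mod 104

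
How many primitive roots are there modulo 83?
A prime p has φ(p-1) primitive roots; here φ(82) = 40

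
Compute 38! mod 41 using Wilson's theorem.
(40)! = (38)! × (39) × (40) ≡ -1 mod 41. So (38)! ≡ -1 × [(40)(39)]^(-1) ≡ 20 mod 41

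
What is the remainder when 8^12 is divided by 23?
By repeated squaring mod 23: 8^{1}≡8, 8^{2}≡18, 8^{4}≡2, 8^{8}≡4. Then 8^{12} = 8^{8+4} ≡ 4 × 2 ≡ 8 mod 23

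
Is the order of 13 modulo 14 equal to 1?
Powers of 13 mod 14: 13^1≡13, 13^2≡1. 13^1≡13≢1, so ord ≠ 1. No, the actual order is 2.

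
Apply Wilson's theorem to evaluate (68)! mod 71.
(70)! = (68)! × (69) × (70) ≡ -1 (mod 71). So (68)! ≡ -1 × [(70)(69)]^(-1) ≡ 35 (mod 71)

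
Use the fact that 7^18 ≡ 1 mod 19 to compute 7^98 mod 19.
By Fermat: 7^{18} ≡ 1 mod 19. 98 = 5×18 + 8. So 7^{98} ≡ 7^{8} ≡ 11 mod 19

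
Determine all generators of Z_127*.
There are φ(126) = 36 primitive roots mod 127: {3, 6, 7, 12, 14, 23, 29, 39, 43, 45, 46, 48, 53, 55, 56, 57, 58, 65, 67, 78, 83, 85, 86, 91, 92, 93, 96, 97, 101, 106, 109, 110, 112, 114, 116, 118}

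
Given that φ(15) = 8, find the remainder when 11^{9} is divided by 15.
By Euler: 11^{8} ≡ 1 mod 15 since gcd(11, 15) = 1. 9 = 1×8 + 1. So 11^{9} ≡ 11^{1} ≡ 11 mod 15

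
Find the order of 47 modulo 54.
Powers of 47 mod 54: 47^1≡47, 47^2≡49, 47^3≡35, 47^4≡25, 47^5≡41, 47^6≡37, 47^7≡11, 47^8≡31, 47^9≡53, 47^10≡7, 47^11≡5, 47^12≡19, 47^13≡29, 47^14≡13, 47^15≡17, 47^16≡43, 47^17≡23, 47^18≡1. ord_54(47) = 18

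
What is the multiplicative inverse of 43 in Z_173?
Since 173 is prime, by Fermat 43^(-1) ≡ 43^{171} ≡ 169 (mod 173). Verify: 43 × 169 = 7267 ≡ 1 (mod 173)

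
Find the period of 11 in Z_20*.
Powers of 11 mod 20: 11^1≡11, 11^2≡1. Order = 2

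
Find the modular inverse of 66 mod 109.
Since 109 is prime, by Fermat 66^(-1) ≡ 66^{107} ≡ 38 (mod 109). Verify: 66 × 38 = 2508 ≡ 1 (mod 109)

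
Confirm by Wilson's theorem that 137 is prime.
(136)! mod 137 = 136. Since this equals -1 (mod 137), Wilson confirms 137 is prime.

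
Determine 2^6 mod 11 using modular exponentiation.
By repeated squaring (mod 11): 2^{1}≡2, 2^{2}≡4, 2^{4}≡5. Then 2^{6} = 2^{4+2} ≡ 5 × 4 ≡ 9 (mod 11)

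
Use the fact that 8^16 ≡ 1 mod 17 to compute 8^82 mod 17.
By Fermat: 8^{16} ≡ 1 mod 17. 82 = 5×16 + 2. So 8^{82} ≡ 8^{2} ≡ 13 mod 17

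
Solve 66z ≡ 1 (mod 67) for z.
Since 67 is prime, by Fermat 66^(-1) ≡ 66^{65} ≡ 66 (mod 67). Verify: 66 × 66 = 4356 ≡ 1 (mod 67)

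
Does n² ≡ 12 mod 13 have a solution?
By Euler's criterion: 12^{6} ≡ 1 mod 13. Since this equals 1, 12 is a QR.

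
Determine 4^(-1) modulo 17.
Since 17 is prime, by Fermat 4^(-1) ≡ 4^{15} ≡ 13 (mod 17). Verify: 4 × 13 = 52 ≡ 1 (mod 17)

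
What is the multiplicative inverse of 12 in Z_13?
Since 13 is prime, by Fermat 12^(-1) ≡ 12^{11} ≡ 12 (mod 13). Verify: 12 × 12 = 144 ≡ 1 (mod 13)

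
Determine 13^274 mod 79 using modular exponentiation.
Using Fermat: 13^{78} ≡ 1 (mod 79). 274 ≡ 40 (mod 78). So 13^{274} ≡ 13^{40} ≡ 13 (mod 79)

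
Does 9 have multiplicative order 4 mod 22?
Powers of 9 mod 22: 9^1≡9, 9^2≡15, 9^3≡3, 9^4≡5, 9^5≡1. 9^4≡5≢1, so ord ≠ 4. No, the actual order is 5.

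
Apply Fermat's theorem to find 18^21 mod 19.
By Fermat: 18^{18} ≡ 1 mod 19. So 18^{21} = 18^{18} · 18^{3} ≡ 18^{3} ≡ 18 mod 19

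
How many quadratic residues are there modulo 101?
The squaring map on Z_101* is 2-to-1, so there are (100)/2 = 50 QRs.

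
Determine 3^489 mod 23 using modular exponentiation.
Using Fermat: 3^{22} ≡ 1 mod 23. 489 ≡ 5 mod 22. So 3^{489} ≡ 3^{5} ≡ 13 mod 23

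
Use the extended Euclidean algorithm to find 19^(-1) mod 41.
Extended GCD: 19(13) + 41(-6) = 1. So 19^(-1) ≡ 13 mod 41. Verify: 19 × 13 = 247 ≡ 1 mod 41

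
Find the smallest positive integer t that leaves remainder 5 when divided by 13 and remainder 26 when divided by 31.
M = 13 × 31 = 403. M₁ = 31, y₁ ≡ 8 (mod 13). M₂ = 13, y₂ ≡ 12 (mod 31). t = 5×31×8 + 26×13×12 ≡ 57 (mod 403)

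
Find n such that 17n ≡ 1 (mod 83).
Since 83 is prime, by Fermat 17^(-1) ≡ 17^{81} ≡ 44 (mod 83). Verify: 17 × 44 = 748 ≡ 1 (mod 83)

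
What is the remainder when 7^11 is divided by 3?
Using Fermat: 7^{2} ≡ 1 (mod 3). 11 ≡ 1 (mod 2). So 7^{11} ≡ 7^{1} ≡ 1 (mod 3)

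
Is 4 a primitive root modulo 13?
4^{6} ≡ 1 (mod 13) and 6 < 12, so ord_13(4) = 6 ≠ 12 and 4 is not a primitive root.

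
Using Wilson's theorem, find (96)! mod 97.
By Wilson's theorem, (96)! ≡ -1 ≡ 96 mod 97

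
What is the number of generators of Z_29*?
A prime p has φ(p-1) primitive roots; here φ(28) = 12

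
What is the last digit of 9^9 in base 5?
Using Fermat: 9^{4} ≡ 1 mod 5. 9 ≡ 1 mod 4. So 9^{9} ≡ 9^{1} ≡ 4 mod 5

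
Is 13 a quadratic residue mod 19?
By Euler's criterion: 13^{9} ≡ 18 mod 19. Since this equals -1 (≡ 18), 13 is not a QR.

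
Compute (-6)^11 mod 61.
By repeated squaring (mod 61): (-6)^{1}≡55, (-6)^{2}≡36, (-6)^{4}≡15, (-6)^{8}≡42. Then (-6)^{11} = (-6)^{8+2+1} ≡ 42 × 36 × 55 ≡ 17 (mod 61)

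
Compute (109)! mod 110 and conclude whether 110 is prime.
(109)! mod 110 = 0. Since 0 ≢ -1 (mod 110), 110 is not prime.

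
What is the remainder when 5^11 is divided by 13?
By repeated squaring mod 13: 5^{1}≡5, 5^{2}≡12, 5^{4}≡1, 5^{8}≡1. Then 5^{11} = 5^{8+2+1} ≡ 1 × 12 × 5 ≡ 8 mod 13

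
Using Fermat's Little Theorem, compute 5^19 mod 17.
By Fermat: 5^{16} ≡ 1 mod 17. So 5^{19} = 5^{16} · 5^{3} ≡ 5^{3} ≡ 6 mod 17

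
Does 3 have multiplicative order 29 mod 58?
Powers of 3 mod 58: 3^1≡3, 3^2≡9, 3^3≡27, 3^4≡23, 3^5≡11, 3^6≡33, 3^7≡41, 3^8≡7, 3^9≡21, 3^10≡5, 3^11≡15, 3^12≡45, 3^13≡19, 3^14≡57, 3^15≡55, 3^16≡49, 3^17≡31, 3^18≡35, 3^19≡47, 3^20≡25, 3^21≡17, 3^22≡51, 3^23≡37, 3^24≡53, 3^25≡43, 3^26≡13, 3^27≡39, 3^28≡1. Already 3^28≡1, so the order is 28 < 29. No, the actual order is 28.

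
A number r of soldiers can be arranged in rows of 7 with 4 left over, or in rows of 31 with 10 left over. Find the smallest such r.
M = 7 × 31 = 217. M₁ = 31, y₁ ≡ 5 mod 7. M₂ = 7, y₂ ≡ 9 mod 31. r = 4×31×5 + 10×7×9 ≡ 165 mod 217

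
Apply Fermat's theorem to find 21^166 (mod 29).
By Fermat: 21^{28} ≡ 1 (mod 29). 166 = 5×28 + 26. So 21^{166} ≡ 21^{26} ≡ 5 (mod 29)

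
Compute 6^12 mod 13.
Using Fermat: 6^{12} ≡ 1 mod 13. 12 ≡ 0 mod 12. So 6^{12} ≡ 6^{0} ≡ 1 mod 13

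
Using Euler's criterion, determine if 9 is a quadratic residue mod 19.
By Euler's criterion: 9^{9} ≡ 1 (mod 19). Since this equals 1, 9 is a QR.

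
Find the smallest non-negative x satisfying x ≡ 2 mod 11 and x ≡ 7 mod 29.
M = 11 × 29 = 319. M₁ = 29, y₁ ≡ 8 mod 11. M₂ = 11, y₂ ≡ 8 mod 29. x = 2×29×8 + 7×11×8 ≡ 123 mod 319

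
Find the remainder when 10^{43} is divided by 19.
By Fermat: 10^{18} ≡ 1 (mod 19). 43 = 2×18 + 7. So 10^{43} ≡ 10^{7} ≡ 15 (mod 19)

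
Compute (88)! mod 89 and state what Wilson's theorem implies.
(88)! mod 89 = 88. Since this equals -1 (mod 89), Wilson confirms 89 is prime.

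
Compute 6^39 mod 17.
Using Fermat: 6^{16} ≡ 1 mod 17. 39 ≡ 7 mod 16. So 6^{39} ≡ 6^{7} ≡ 14 mod 17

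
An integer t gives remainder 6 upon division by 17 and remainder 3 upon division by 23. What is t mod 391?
M = 17 × 23 = 391. M₁ = 23, y₁ ≡ 3 mod 17. M₂ = 17, y₂ ≡ 19 mod 23. t = 6×23×3 + 3×17×19 ≡ 210 mod 391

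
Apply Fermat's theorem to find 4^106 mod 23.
By Fermat: 4^{22} ≡ 1 mod 23. 106 = 4×22 + 18. So 4^{106} ≡ 4^{18} ≡ 8 mod 23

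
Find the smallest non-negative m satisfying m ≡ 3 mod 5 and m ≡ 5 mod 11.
M = 5 × 11 = 55. M₁ = 11, y₁ ≡ 1 mod 5. M₂ = 5, y₂ ≡ 9 mod 11. m = 3×11×1 + 5×5×9 ≡ 38 mod 55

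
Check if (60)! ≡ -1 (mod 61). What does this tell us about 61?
(60)! mod 61 = 60. Since this equals -1 (mod 61), Wilson confirms 61 is prime.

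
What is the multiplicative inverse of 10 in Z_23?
Since 23 is prime, by Fermat 10^(-1) ≡ 10^{21} ≡ 7 mod 23. Verify: 10 × 7 = 70 ≡ 1 mod 23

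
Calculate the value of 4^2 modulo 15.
4^{2} = 16 ≡ 1 (mod 15)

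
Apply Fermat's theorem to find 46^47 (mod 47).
By Fermat: 46^{46} ≡ 1 (mod 47). So 46^{47} = 46^{46} · 46^{1} ≡ 46^{1} ≡ 46 (mod 47)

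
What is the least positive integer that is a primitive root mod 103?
g = 5. Powers: [5, 25, 22, 7, 35, 72, 51, 49, 39, 92, ...] generates all 102 non-zero residues.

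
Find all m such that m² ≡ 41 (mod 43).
The square roots of 41 mod 43 are 16 and 27. Verify: 16² = 256 ≡ 41 (mod 43)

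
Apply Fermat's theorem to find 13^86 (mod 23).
By Fermat: 13^{22} ≡ 1 (mod 23). 86 = 3×22 + 20. So 13^{86} ≡ 13^{20} ≡ 3 (mod 23)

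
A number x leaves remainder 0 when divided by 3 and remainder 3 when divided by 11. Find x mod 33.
M = 3 × 11 = 33. M₁ = 11, y₁ ≡ 2 mod 3. M₂ = 3, y₂ ≡ 4 mod 11. x = 0×11×2 + 3×3×4 ≡ 3 mod 33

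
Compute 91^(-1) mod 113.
Since 113 is prime, by Fermat 91^(-1) ≡ 91^{111} ≡ 77 mod 113. Verify: 91 × 77 = 7007 ≡ 1 mod 113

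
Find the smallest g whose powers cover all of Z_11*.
g = 2. For each prime q|10: 2^{5}≡10, 2^{2}≡4, none ≡ 1, so ord_11(2) = 10 and 2 is a primitive root.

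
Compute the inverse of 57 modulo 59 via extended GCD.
Extended GCD: 57(29) + 59(-28) = 1. So 57^(-1) ≡ 29 mod 59. Verify: 57 × 29 = 1653 ≡ 1 mod 59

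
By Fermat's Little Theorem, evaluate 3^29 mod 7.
By Fermat: 3^{6} ≡ 1 mod 7. 29 = 4×6 + 5. So 3^{29} ≡ 3^{5} ≡ 5 mod 7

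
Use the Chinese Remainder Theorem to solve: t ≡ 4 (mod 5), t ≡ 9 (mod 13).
M = 5 × 13 = 65. M₁ = 13, y₁ ≡ 2 (mod 5). M₂ = 5, y₂ ≡ 8 (mod 13). t = 4×13×2 + 9×5×8 ≡ 9 (mod 65)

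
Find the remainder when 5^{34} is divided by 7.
By Fermat: 5^{6} ≡ 1 (mod 7). 34 = 5×6 + 4. So 5^{34} ≡ 5^{4} ≡ 2 (mod 7)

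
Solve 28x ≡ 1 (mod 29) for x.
Since 29 is prime, by Fermat 28^(-1) ≡ 28^{27} ≡ 28 (mod 29). Verify: 28 × 28 = 784 ≡ 1 (mod 29)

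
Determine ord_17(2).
Powers of 2 mod 17: 2^1≡2, 2^2≡4, 2^3≡8, 2^4≡16, 2^5≡15, 2^6≡13, 2^7≡9, 2^8≡1. Order = 8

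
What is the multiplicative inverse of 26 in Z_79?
Since 79 is prime, by Fermat 26^(-1) ≡ 26^{77} ≡ 76 (mod 79). Verify: 26 × 76 = 1976 ≡ 1 (mod 79)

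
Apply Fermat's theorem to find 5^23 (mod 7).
By Fermat: 5^{6} ≡ 1 (mod 7). 23 = 3×6 + 5. So 5^{23} ≡ 5^{5} ≡ 3 (mod 7)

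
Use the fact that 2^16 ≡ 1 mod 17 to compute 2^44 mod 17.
By Fermat: 2^{16} ≡ 1 mod 17. 44 = 2×16 + 12. So 2^{44} ≡ 2^{12} ≡ 16 mod 17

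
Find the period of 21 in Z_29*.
Powers of 21 mod 29: 21^1≡21, 21^2≡6, 21^3≡10, 21^4≡7, 21^5≡2, 21^6≡13, 21^7≡12, 21^8≡20, 21^9≡14, 21^10≡4, 21^11≡26, 21^12≡24, 21^13≡11, 21^14≡28, 21^15≡8, 21^16≡23, 21^17≡19, 21^18≡22, 21^19≡27, 21^20≡16, 21^21≡17, 21^22≡9, 21^23≡15, 21^24≡25, 21^25≡3, 21^26≡5, 21^27≡18, 21^28≡1. So the order of 21 is 28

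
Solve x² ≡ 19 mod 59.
The square roots of 19 mod 59 are 45 and 14. Verify: 45² = 2025 ≡ 19 mod 59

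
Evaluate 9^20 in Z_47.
By repeated squaring (mod 47): 9^{1}≡9, 9^{2}≡34, 9^{4}≡28, 9^{8}≡32, 9^{16}≡37. Then 9^{20} = 9^{16+4} ≡ 37 × 28 ≡ 2 (mod 47)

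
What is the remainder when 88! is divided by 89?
By Wilson's theorem, (88)! ≡ -1 ≡ 88 mod 89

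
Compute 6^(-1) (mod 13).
Since 13 is prime, by Fermat 6^(-1) ≡ 6^{11} ≡ 11 (mod 13). Verify: 6 × 11 = 66 ≡ 1 (mod 13)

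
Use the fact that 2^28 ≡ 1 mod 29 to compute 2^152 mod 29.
By Fermat: 2^{28} ≡ 1 mod 29. 152 = 5×28 + 12. So 2^{152} ≡ 2^{12} ≡ 7 mod 29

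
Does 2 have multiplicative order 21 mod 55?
Powers of 2 mod 55: 2^1≡2, 2^2≡4, 2^3≡8, 2^4≡16, 2^5≡32, 2^6≡9, 2^7≡18, 2^8≡36, 2^9≡17, 2^10≡34, 2^11≡13, 2^12≡26, 2^13≡52, 2^14≡49, 2^15≡43, 2^16≡31, 2^17≡7, 2^18≡14, 2^19≡28, 2^20≡1. Already 2^20≡1, so the order is 20 < 21. No, the actual order is 20.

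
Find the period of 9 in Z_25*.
Powers of 9 mod 25: 9^1≡9, 9^2≡6, 9^3≡4, 9^4≡11, 9^5≡24, 9^6≡16, 9^7≡19, 9^8≡21, 9^9≡14, 9^10≡1. Order = 10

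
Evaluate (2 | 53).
(2/53) = 2^{26} mod 53 = -1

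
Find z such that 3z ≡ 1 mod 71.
Since 71 is prime, by Fermat 3^(-1) ≡ 3^{69} ≡ 24 mod 71. Verify: 3 × 24 = 72 ≡ 1 mod 71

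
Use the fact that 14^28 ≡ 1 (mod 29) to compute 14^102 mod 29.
By Fermat: 14^{28} ≡ 1 (mod 29). 102 = 3×28 + 18. So 14^{102} ≡ 14^{18} ≡ 9 (mod 29)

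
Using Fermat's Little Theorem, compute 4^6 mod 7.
By Fermat's Little Theorem, 4^{6} ≡ 1 (mod 7) since 7 is prime and gcd(4, 7) = 1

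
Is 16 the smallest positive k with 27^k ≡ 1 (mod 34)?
Powers of 27 mod 34: 27^1≡27, 27^2≡15, 27^3≡31, 27^4≡21, 27^5≡23, 27^6≡9, 27^7≡5, 27^8≡33, 27^9≡7, 27^10≡19, 27^11≡3, 27^12≡13, 27^13≡11, 27^14≡25, 27^15≡29, 27^16≡1. First k with 27^k≡1 is k=16. Yes, ord_34(27) = 16.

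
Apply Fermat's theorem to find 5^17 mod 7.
By Fermat: 5^{6} ≡ 1 mod 7. 17 = 2×6 + 5. So 5^{17} ≡ 5^{5} ≡ 3 mod 7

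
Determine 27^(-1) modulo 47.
Since 47 is prime, by Fermat 27^(-1) ≡ 27^{45} ≡ 7 mod 47. Verify: 27 × 7 = 189 ≡ 1 mod 47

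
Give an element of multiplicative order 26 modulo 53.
4 has order 26 mod 53 since 4^{26} ≡ 1 mod 53 and no smaller power works.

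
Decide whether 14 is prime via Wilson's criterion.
(13)! mod 14 = 0. Since 0 ≢ -1 mod 14, 14 is not prime.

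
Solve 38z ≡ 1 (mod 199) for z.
Since 199 is prime, by Fermat 38^(-1) ≡ 38^{197} ≡ 110 (mod 199). Verify: 38 × 110 = 4180 ≡ 1 (mod 199)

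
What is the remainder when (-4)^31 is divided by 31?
Using Fermat: (-4)^{30} ≡ 1 (mod 31). 31 ≡ 1 (mod 30). So (-4)^{31} ≡ (-4)^{1} ≡ 27 (mod 31)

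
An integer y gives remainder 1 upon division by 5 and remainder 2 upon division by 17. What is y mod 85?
M = 5 × 17 = 85. M₁ = 17, y₁ ≡ 3 mod 5. M₂ = 5, y₂ ≡ 7 mod 17. y = 1×17×3 + 2×5×7 ≡ 36 mod 85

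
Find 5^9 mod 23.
By repeated squaring mod 23: 5^{1}≡5, 5^{2}≡2, 5^{4}≡4, 5^{8}≡16. Then 5^{9} = 5^{8+1} ≡ 16 × 5 ≡ 11 mod 23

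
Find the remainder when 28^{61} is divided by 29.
By Fermat: 28^{28} ≡ 1 (mod 29). 61 = 2×28 + 5. So 28^{61} ≡ 28^{5} ≡ 28 (mod 29)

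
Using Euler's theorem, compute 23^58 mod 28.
By Euler: 23^{12} ≡ 1 (mod 28) since gcd(23, 28) = 1. 58 = 4×12 + 10. So 23^{58} ≡ 23^{10} ≡ 9 (mod 28)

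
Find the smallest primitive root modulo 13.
g = 2. For each prime q|12: 2^{6}≡12, 2^{4}≡3, none ≡ 1, so ord_13(2) = 12 and 2 is a primitive root.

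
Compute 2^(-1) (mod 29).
Since 29 is prime, by Fermat 2^(-1) ≡ 2^{27} ≡ 15 (mod 29). Verify: 2 × 15 = 30 ≡ 1 (mod 29)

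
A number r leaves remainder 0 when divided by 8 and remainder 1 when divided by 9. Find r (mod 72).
M = 8 × 9 = 72. M₁ = 9, y₁ ≡ 1 (mod 8). M₂ = 8, y₂ ≡ 8 (mod 9). r = 0×9×1 + 1×8×8 ≡ 64 (mod 72)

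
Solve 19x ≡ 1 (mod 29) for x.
Since 29 is prime, by Fermat 19^(-1) ≡ 19^{27} ≡ 26 (mod 29). Verify: 19 × 26 = 494 ≡ 1 (mod 29)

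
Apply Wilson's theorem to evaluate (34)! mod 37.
(36)! = (34)! × (35) × (36) ≡ -1 mod 37. So (34)! ≡ -1 × [(36)(35)]^(-1) ≡ 18 mod 37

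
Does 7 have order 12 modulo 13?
ord_13(7) divides 12. For each prime q|12: 7^{6}≡12, 7^{4}≡9, none ≡ 1. So 7 has order 12 and is a primitive root mod 13.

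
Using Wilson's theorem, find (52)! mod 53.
By Wilson's theorem, (52)! ≡ -1 ≡ 52 mod 53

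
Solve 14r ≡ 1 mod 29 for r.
Since 29 is prime, by Fermat 14^(-1) ≡ 14^{27} ≡ 27 mod 29. Verify: 14 × 27 = 378 ≡ 1 mod 29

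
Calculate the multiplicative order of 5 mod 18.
Powers of 5 mod 18: 5^1≡5, 5^2≡7, 5^3≡17, 5^4≡13, 5^5≡11, 5^6≡1. So the order of 5 is 6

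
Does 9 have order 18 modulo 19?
9^{9} ≡ 1 (mod 19) and 9 < 18, so ord_19(9) = 9 ≠ 18 and 9 is not a primitive root.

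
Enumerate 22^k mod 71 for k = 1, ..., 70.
22^1, 22^2, ..., 22^{70} mod 71: [22, 58, 69, 27, 26, 4, 17, 19, 63, 37, 33, 16, 68, 5, 39, 6, 61, 64, 59, 20, 14, 24, 31, 43, 23, 9, 56, 25, 53, 30, 21, 36, 11, 29, 70, 49, 13, 2, 44, 45, 67, 54, 52, 8, 34, 38, 55, 3, 66, 32, 65, 10, 7, 12, 51, 57, 47, 40, 28, 48, 62, 15, 46, 18, 41, 50, 35, 60, 42, 1]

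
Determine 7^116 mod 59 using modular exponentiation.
Using Fermat: 7^{58} ≡ 1 mod 59. 116 ≡ 0 mod 58. So 7^{116} ≡ 7^{0} ≡ 1 mod 59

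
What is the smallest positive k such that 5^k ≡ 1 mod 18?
Powers of 5 mod 18: 5^1≡5, 5^2≡7, 5^3≡17, 5^4≡13, 5^5≡11, 5^6≡1. So the order of 5 is 6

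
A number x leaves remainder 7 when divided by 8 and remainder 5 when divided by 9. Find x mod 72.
M = 8 × 9 = 72. M₁ = 9, y₁ ≡ 1 mod 8. M₂ = 8, y₂ ≡ 8 mod 9. x = 7×9×1 + 5×8×8 ≡ 23 mod 72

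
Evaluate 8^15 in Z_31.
By repeated squaring mod 31: 8^{1}≡8, 8^{2}≡2, 8^{4}≡4, 8^{8}≡16. Then 8^{15} = 8^{8+4+2+1} ≡ 16 × 4 × 2 × 8 ≡ 1 mod 31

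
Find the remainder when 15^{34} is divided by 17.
By Fermat: 15^{16} ≡ 1 mod 17. 34 = 2×16 + 2. So 15^{34} ≡ 15^{2} ≡ 4 mod 17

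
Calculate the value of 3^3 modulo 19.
3^{3} = 27 ≡ 8 (mod 19)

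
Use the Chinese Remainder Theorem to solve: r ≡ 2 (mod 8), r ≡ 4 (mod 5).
M = 8 × 5 = 40. M₁ = 5, y₁ ≡ 5 (mod 8). M₂ = 8, y₂ ≡ 2 (mod 5). r = 2×5×5 + 4×8×2 ≡ 34 (mod 40)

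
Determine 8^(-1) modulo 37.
Since 37 is prime, by Fermat 8^(-1) ≡ 8^{35} ≡ 14 mod 37. Verify: 8 × 14 = 112 ≡ 1 mod 37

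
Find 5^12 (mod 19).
By repeated squaring (mod 19): 5^{1}≡5, 5^{2}≡6, 5^{4}≡17, 5^{8}≡4. Then 5^{12} = 5^{8+4} ≡ 4 × 17 ≡ 11 (mod 19)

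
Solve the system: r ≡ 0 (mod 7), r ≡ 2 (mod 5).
M = 7 × 5 = 35. M₁ = 5, y₁ ≡ 3 (mod 7). M₂ = 7, y₂ ≡ 3 (mod 5). r = 0×5×3 + 2×7×3 ≡ 7 (mod 35)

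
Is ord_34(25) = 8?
Powers of 25 mod 34: 25^1≡25, 25^2≡13, 25^3≡19, 25^4≡33, 25^5≡9, 25^6≡21, 25^7≡15, 25^8≡1. First k with 25^k≡1 is k=8. Yes, ord_34(25) = 8.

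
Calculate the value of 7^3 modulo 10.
7^{3} = 343 ≡ 3 mod 10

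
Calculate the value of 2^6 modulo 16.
By repeated squaring (mod 16): 2^{1}≡2, 2^{2}≡4, 2^{4}≡0. Then 2^{6} = 2^{4+2} ≡ 0 × 4 ≡ 0 (mod 16)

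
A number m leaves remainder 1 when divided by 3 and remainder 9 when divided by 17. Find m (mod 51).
M = 3 × 17 = 51. M₁ = 17, y₁ ≡ 2 (mod 3). M₂ = 3, y₂ ≡ 6 (mod 17). m = 1×17×2 + 9×3×6 ≡ 43 (mod 51)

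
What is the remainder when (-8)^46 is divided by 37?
Using Fermat: (-8)^{36} ≡ 1 mod 37. 46 ≡ 10 mod 36. So (-8)^{46} ≡ (-8)^{10} ≡ 11 mod 37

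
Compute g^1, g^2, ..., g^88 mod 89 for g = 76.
76^1, 76^2, ..., 76^{88} mod 89: [76, 80, 28, 81, 15, 72, 43, 64, 58, 47, 12, 22, 70, 69, 82, 2, 63, 71, 56, 73, 30, 55, 86, 39, 27, 5, 24, 44, 51, 49, 75, 4, 37, 53, 23, 57, 60, 21, 83, 78, 54, 10, 48, 88, 13, 9, 61, 8, 74, 17, 46, 25, 31, 42, 77, 67, 19, 20, 7, 87, 26, 18, 33, 16, 59, 34, 3, 50, 62, 84, 65, 45, 38, 40, 14, 85, 52, 36, 66, 32, 29, 68, 6, 11, 35, 79, 41, 1]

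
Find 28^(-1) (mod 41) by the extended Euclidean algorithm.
Extended GCD: 28(-19) + 41(13) = 1. So 28^(-1) ≡ -19 ≡ 22 (mod 41). Verify: 28 × 22 = 616 ≡ 1 (mod 41)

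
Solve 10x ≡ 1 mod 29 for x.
Since 29 is prime, by Fermat 10^(-1) ≡ 10^{27} ≡ 3 mod 29. Verify: 10 × 3 = 30 ≡ 1 mod 29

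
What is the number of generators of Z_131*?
Number of primitive roots mod 131 = φ(p-1) = φ(130) = 48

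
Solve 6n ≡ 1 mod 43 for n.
Since 43 is prime, by Fermat 6^(-1) ≡ 6^{41} ≡ 36 mod 43. Verify: 6 × 36 = 216 ≡ 1 mod 43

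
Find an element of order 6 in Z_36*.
5 has order 6 mod 36 since 5^{6} ≡ 1 mod 36 and no smaller power works.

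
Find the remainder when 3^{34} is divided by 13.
By Fermat: 3^{12} ≡ 1 mod 13. 34 = 2×12 + 10. So 3^{34} ≡ 3^{10} ≡ 3 mod 13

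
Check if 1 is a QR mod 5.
By Euler's criterion: 1^{2} ≡ 1 (mod 5). Since this equals 1, 1 is a QR.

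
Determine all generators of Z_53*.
There are φ(52) = 24 primitive roots mod 53: {2, 3, 5, 8, 12, 14, 18, 19, 20, 21, 22, 26, 27, 31, 32, 33, 34, 35, 39, 41, 45, 48, 50, 51}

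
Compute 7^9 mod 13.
By repeated squaring mod 13: 7^{1}≡7, 7^{2}≡10, 7^{4}≡9, 7^{8}≡3. Then 7^{9} = 7^{8+1} ≡ 3 × 7 ≡ 8 mod 13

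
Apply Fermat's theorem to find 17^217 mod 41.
By Fermat: 17^{40} ≡ 1 mod 41. 217 ≡ 17 mod 40. So 17^{217} ≡ 17^{17} ≡ 6 mod 41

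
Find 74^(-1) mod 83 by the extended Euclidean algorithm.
Extended GCD: 74(-37) + 83(33) = 1. So 74^(-1) ≡ -37 ≡ 46 mod 83. Verify: 74 × 46 = 3404 ≡ 1 mod 83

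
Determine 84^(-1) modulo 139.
Since 139 is prime, by Fermat 84^(-1) ≡ 84^{137} ≡ 48 mod 139. Verify: 84 × 48 = 4032 ≡ 1 mod 139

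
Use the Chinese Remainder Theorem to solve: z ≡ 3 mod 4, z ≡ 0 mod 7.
M = 4 × 7 = 28. M₁ = 7, y₁ ≡ 3 mod 4. M₂ = 4, y₂ ≡ 2 mod 7. z = 3×7×3 + 0×4×2 ≡ 7 mod 28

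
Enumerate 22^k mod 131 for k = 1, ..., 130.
22^1, 22^2, ..., 22^{130} mod 131: [22, 91, 37, 28, 92, 59, 119, 129, 87, 80, 57, 75, 78, 13, 24, 4, 88, 102, 17, 112, 106, 105, 83, 123, 86, 58, 97, 38, 50, 52, 96, 16, 90, 15, 68, 55, 31, 27, 70, 99, 82, 101, 126, 21, 69, 77, 122, 64, 98, 60, 10, 89, 124, 108, 18, 3, 66, 11, 111, 84, 14, 46, 95, 125, 130, 109, 40, 94, 103, 39, 72, 12, 2, 44, 51, 74, 56, 53, 118, 107, 127, 43, 29, 114, 19, 25, 26, 48, 8, 45, 73, 34, 93, 81, 79, 35, 115, 41, 116, 63, 76, 100, 104, 61, 32, 49, 30, 5, 110, 62, 54, 9, 67, 33, 71, 121, 42, 7, 23, 113, 128, 65, 120, 20, 47, 117, 85, 36, 6, 1]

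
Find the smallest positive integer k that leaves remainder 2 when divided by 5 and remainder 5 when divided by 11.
M = 5 × 11 = 55. M₁ = 11, y₁ ≡ 1 mod 5. M₂ = 5, y₂ ≡ 9 mod 11. k = 2×11×1 + 5×5×9 ≡ 27 mod 55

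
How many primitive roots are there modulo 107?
There are φ(107-1) = φ(106) = 52 primitive roots modulo 107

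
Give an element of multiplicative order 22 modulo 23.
5 has order 22 mod 23 since 5^{22} ≡ 1 mod 23 and no smaller power works.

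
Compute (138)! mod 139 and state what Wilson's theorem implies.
(138)! mod 139 = 138. Since this equals -1 mod 139, Wilson confirms 139 is prime.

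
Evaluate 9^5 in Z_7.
By repeated squaring mod 7: 9^{1}≡2, 9^{2}≡4, 9^{4}≡2. Then 9^{5} = 9^{4+1} ≡ 2 × 2 ≡ 4 mod 7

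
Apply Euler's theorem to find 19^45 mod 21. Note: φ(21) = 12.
By Euler: 19^{12} ≡ 1 mod 21 since gcd(19, 21) = 1. 45 = 3×12 + 9. So 19^{45} ≡ 19^{9} ≡ 13 mod 21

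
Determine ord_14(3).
Powers of 3 mod 14: 3^1≡3, 3^2≡9, 3^3≡13, 3^4≡11, 3^5≡5, 3^6≡1. So the order of 3 is 6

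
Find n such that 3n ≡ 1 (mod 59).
Since 59 is prime, by Fermat 3^(-1) ≡ 3^{57} ≡ 20 (mod 59). Verify: 3 × 20 = 60 ≡ 1 (mod 59)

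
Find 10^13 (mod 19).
By repeated squaring (mod 19): 10^{1}≡10, 10^{2}≡5, 10^{4}≡6, 10^{8}≡17. Then 10^{13} = 10^{8+4+1} ≡ 17 × 6 × 10 ≡ 13 (mod 19)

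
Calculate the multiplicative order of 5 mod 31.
Powers of 5 mod 31: 5^1≡5, 5^2≡25, 5^3≡1. ord_31(5) = 3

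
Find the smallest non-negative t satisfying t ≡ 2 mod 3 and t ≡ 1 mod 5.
M = 3 × 5 = 15. M₁ = 5, y₁ ≡ 2 mod 3. M₂ = 3, y₂ ≡ 2 mod 5. t = 2×5×2 + 1×3×2 ≡ 11 mod 15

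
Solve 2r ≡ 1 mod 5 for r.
Since 5 is prime, by Fermat 2^(-1) ≡ 2^{3} ≡ 3 mod 5. Verify: 2 × 3 = 6 ≡ 1 mod 5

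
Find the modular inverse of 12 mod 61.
Since 61 is prime, by Fermat 12^(-1) ≡ 12^{59} ≡ 56 (mod 61). Verify: 12 × 56 = 672 ≡ 1 (mod 61)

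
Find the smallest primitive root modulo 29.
g = 2. Powers: [2, 4, 8, 16, 3, 6, 12, 24, 19, ...] generates all 28 non-zero residues.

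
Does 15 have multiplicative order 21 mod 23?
Powers of 15 mod 23: 15^1≡15, 15^2≡18, 15^3≡17, 15^4≡2, 15^5≡7, 15^6≡13, 15^7≡11, 15^8≡4, 15^9≡14, 15^10≡3, 15^11≡22, 15^12≡8, 15^13≡5, 15^14≡6, 15^15≡21, 15^16≡16, 15^17≡10, 15^18≡12, 15^19≡19, 15^20≡9, 15^21≡20, 15^22≡1. 15^21≡20≢1, so ord ≠ 21. No, the actual order is 22.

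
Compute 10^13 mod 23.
By repeated squaring mod 23: 10^{1}≡10, 10^{2}≡8, 10^{4}≡18, 10^{8}≡2. Then 10^{13} = 10^{8+4+1} ≡ 2 × 18 × 10 ≡ 15 mod 23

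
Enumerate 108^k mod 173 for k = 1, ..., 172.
108^1, 108^2, ..., 108^{172} mod 173: [108, 73, 99, 139, 134, 113, 94, 118, 115, 137, 91, 140, 69, 13, 20, 84, 76, 77, 12, 85, 11, 150, 111, 51, 145, 90, 32, 169, 87, 54, 123, 136, 156, 67, 143, 47, 59, 144, 155, 132, 70, 121, 93, 10, 42, 38, 125, 6, 129, 92, 75, 142, 112, 159, 45, 16, 171, 130, 27, 148, 68, 78, 120, 158, 110, 116, 72, 164, 66, 35, 147, 133, 5, 21, 19, 149, 3, 151, 46, 124, 71, 56, 166, 109, 8, 172, 65, 100, 74, 34, 39, 60, 79, 55, 58, 36, 82, 33, 104, 160, 153, 89, 97, 96, 161, 88, 162, 23, 62, 122, 28, 83, 141, 4, 86, 119, 50, 37, 17, 106, 30, 126, 114, 29, 18, 41, 103, 52, 80, 163, 131, 135, 48, 167, 44, 81, 98, 31, 61, 14, 128, 157, 2, 43, 146, 25, 105, 95, 53, 15, 63, 57, 101, 9, 107, 138, 26, 40, 168, 152, 154, 24, 170, 22, 127, 49, 102, 117, 7, 64, 165, 1]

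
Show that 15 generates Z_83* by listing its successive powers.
15^1, 15^2, ..., 15^{82} mod 83: [15, 59, 55, 78, 8, 37, 57, 25, 43, 64, 47, 41, 34, 12, 14, 44, 79, 23, 13, 29, 20, 51, 18, 21, 66, 77, 76, 61, 2, 30, 35, 27, 73, 16, 74, 31, 50, 3, 45, 11, 82, 68, 24, 28, 5, 75, 46, 26, 58, 40, 19, 36, 42, 49, 71, 69, 39, 4, 60, 70, 54, 63, 32, 65, 62, 17, 6, 7, 22, 81, 53, 48, 56, 10, 67, 9, 52, 33, 80, 38, 72, 1]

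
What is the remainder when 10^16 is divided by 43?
By repeated squaring (mod 43): 10^{1}≡10, 10^{2}≡14, 10^{4}≡24, 10^{8}≡17, 10^{16}≡31. So 10^{16} ≡ 31 (mod 43)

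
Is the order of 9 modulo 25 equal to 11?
Powers of 9 mod 25: 9^1≡9, 9^2≡6, 9^3≡4, 9^4≡11, 9^5≡24, 9^6≡16, 9^7≡19, 9^8≡21, 9^9≡14, 9^10≡1. Already 9^10≡1, so the order is 10 < 11. No, the actual order is 10.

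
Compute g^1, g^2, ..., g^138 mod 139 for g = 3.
3^1, 3^2, ..., 3^{138} mod 139: [3, 9, 27, 81, 104, 34, 102, 28, 84, 113, 61, 44, 132, 118, 76, 89, 128, 106, 40, 120, 82, 107, 43, 129, 109, 49, 8, 24, 72, 77, 92, 137, 133, 121, 85, 116, 70, 71, 74, 83, 110, 52, 17, 51, 14, 42, 126, 100, 22, 66, 59, 38, 114, 64, 53, 20, 60, 41, 123, 91, 134, 124, 94, 4, 12, 36, 108, 46, 138, 136, 130, 112, 58, 35, 105, 37, 111, 55, 26, 78, 95, 7, 21, 63, 50, 11, 33, 99, 19, 57, 32, 96, 10, 30, 90, 131, 115, 67, 62, 47, 2, 6, 18, 54, 23, 69, 68, 65, 56, 29, 87, 122, 88, 125, 97, 13, 39, 117, 73, 80, 101, 25, 75, 86, 119, 79, 98, 16, 48, 5, 15, 45, 135, 127, 103, 31, 93, 1]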